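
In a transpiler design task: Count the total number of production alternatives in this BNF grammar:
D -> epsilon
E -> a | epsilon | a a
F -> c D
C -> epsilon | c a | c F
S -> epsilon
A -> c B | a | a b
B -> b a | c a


Counting alternatives per rule:
  D: 1 alternative(s)
  E: 3 alternative(s)
  F: 1 alternative(s)
  C: 3 alternative(s)
  S: 1 alternative(s)
  A: 3 alternative(s)
  B: 2 alternative(s)
Sum: 1 + 3 + 1 + 3 + 1 + 3 + 2 = 14

14


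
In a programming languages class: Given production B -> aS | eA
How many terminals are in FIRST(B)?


Production: B -> aS | eA
Examining each alternative for leading terminals:
  B -> aS : first terminal = 'a'
  B -> eA : first terminal = 'e'
FIRST(B) = {a, e}
Count: 2

2


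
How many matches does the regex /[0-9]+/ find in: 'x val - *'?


Pattern: /[0-9]+/ (int literals)
Input: 'x val - *'
Scanning for matches:
Total matches: 0

0


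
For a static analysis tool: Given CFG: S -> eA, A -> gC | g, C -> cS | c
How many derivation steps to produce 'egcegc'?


Grammar: S -> eA, A -> gC | g, C -> cS | c
Deriving 'egcegc':
Step 1: S -> eA => eA
Step 2: A -> gC => egC
Step 3: C -> cS => egcS
Step 4: S -> eA => egceA
Step 5: A -> gC => egcegC
Step 6: C -> c => egcegc
Total derivation steps: 6

6


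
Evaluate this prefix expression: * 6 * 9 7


Parsing prefix expression: * 6 * 9 7
Step 1: Innermost operation '* 9 7'
  9 * 7 = 63
Step 2: Outer operation '* 6 [63]'
  6 * 63 = 378

378


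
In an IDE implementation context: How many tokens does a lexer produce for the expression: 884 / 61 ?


Scanning '884 / 61'
Token 1: '884' -> integer_literal
Token 2: '/' -> operator
Token 3: '61' -> integer_literal
Total tokens: 3

3


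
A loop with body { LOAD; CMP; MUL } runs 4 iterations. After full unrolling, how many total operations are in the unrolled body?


Loop body operations: LOAD, CMP, MUL (3 ops per iteration)
Unrolling 4 iterations:
  Iteration 1: LOAD, CMP, MUL (3 ops)
  Iteration 2: LOAD, CMP, MUL (3 ops)
  Iteration 3: LOAD, CMP, MUL (3 ops)
  Iteration 4: LOAD, CMP, MUL (3 ops)
Total: 4 iterations * 3 ops/iter = 12 operations

12


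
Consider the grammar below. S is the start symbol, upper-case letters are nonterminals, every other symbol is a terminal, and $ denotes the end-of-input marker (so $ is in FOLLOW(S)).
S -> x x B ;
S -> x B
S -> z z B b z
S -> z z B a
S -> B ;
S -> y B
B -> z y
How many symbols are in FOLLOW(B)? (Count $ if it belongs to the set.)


S is the start symbol and does not occur in any rule body, so FOLLOW(S) = {$}.
Examining every occurrence of B in a rule body:
  S -> x x B ; : B is followed by terminal ';' -> add ';'
  S -> x B : B is at the right end -> add FOLLOW(S) = {$}
  S -> z z B b z : B is followed by terminal 'b' -> add 'b'
  S -> z z B a : B is followed by terminal 'a' -> add 'a'
  S -> B ; : B is followed by terminal ';' -> add ';' (already in the set)
  S -> y B : B is at the right end -> add FOLLOW(S) = {$} (already in the set)
  B -> z y : B does not occur in the body -> contributes nothing
FOLLOW(B) = {;, a, b, $}
Count: 4

4


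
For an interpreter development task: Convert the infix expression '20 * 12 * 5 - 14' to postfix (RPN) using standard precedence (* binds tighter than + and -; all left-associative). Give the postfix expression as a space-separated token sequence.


Applying the shunting-yard algorithm:
  Operand 20 -> output
  Push '*' onto operator stack -> op-stack: [*]
  Operand 12 -> output
  See '*' (prec 2); top '*' (prec 2) >= it -> pop '*' to output
  Push '*' onto operator stack -> op-stack: [*]
  Operand 5 -> output
  See '-' (prec 1); top '*' (prec 2) >= it -> pop '*' to output
  Push '-' onto operator stack -> op-stack: [-]
  Operand 14 -> output
  End of input: pop '-' to output
Postfix result: 20 12 * 5 * 14 -

20 12 * 5 * 14 -


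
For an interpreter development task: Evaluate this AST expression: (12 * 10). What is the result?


Expression: (12 * 10)
Evaluating step by step:
  12 * 10 = 120
Result: 120

120


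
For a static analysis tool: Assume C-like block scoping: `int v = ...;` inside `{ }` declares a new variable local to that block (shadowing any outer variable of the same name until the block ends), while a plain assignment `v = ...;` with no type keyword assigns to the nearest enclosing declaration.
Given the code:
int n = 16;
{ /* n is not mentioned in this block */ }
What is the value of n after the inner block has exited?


Analyzing scoping rules:
Outer scope: declares n = 16
Inner block: n is neither redeclared nor assigned -> unchanged
After the block -> 16
Result: 16

16


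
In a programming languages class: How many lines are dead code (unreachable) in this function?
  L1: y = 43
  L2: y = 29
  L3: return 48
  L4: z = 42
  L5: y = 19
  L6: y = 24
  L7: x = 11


Analyzing control flow:
  L1: reachable (before return)
  L2: reachable (before return)
  L3: reachable (return statement)
  L4: DEAD (after return at L3)
  L5: DEAD (after return at L3)
  L6: DEAD (after return at L3)
  L7: DEAD (after return at L3)
Return at L3, total lines = 7
Dead lines: L4 through L7
Count: 4

4


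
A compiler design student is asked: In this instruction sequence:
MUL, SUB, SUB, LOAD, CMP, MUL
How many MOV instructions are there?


Scanning instruction sequence for MOV:
  Position 1: MUL
  Position 2: SUB
  Position 3: SUB
  Position 4: LOAD
  Position 5: CMP
  Position 6: MUL
Matches at positions: []
Total MOV count: 0

0


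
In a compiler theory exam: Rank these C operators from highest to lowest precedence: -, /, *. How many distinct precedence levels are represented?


Looking up precedence for each operator:
  - -> precedence 5
  / -> precedence 6
  * -> precedence 6
Sorted highest to lowest: /, *, -
Distinct precedence values: [6, 5]
Number of distinct levels: 2

2


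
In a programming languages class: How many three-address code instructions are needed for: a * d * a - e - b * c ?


Expression: a * d * a - e - b * c
Generating three-address code (respecting * over +/- precedence):
  Instruction 1: t1 = a * d
  Instruction 2: t2 = t1 * a
  Instruction 3: t3 = b * c
  Instruction 4: t4 = t2 - e
  Instruction 5: t5 = t4 - t3
Total instructions: 5

5


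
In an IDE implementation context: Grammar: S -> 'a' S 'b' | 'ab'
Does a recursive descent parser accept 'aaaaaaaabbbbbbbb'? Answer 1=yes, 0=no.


Grammar accepts strings of the form a^n b^n (n >= 1)
Word: 'aaaaaaaabbbbbbbb'
Counting: 8 a's and 8 b's
Check: 8 == 8? Yes
Derivation (S -> aSb applied 7 time(s), then S -> ab): S => aSb => aaSbb => aaaSbbb => aaaaSbbbb => aaaaaSbbbbb => aaaaaaSbbbbbb => aaaaaaaSbbbbbbb => aaaaaaaabbbbbbbb
Accepted

1


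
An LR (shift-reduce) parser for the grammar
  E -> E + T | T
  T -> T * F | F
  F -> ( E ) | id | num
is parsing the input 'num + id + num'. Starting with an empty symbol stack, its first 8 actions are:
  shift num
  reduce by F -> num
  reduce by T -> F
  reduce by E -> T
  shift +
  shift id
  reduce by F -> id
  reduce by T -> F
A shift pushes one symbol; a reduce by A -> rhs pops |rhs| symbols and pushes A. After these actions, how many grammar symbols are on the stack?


Tracking the symbol stack through each action:
  Action 1: shift 'num' : push -> stack = [num] (size 1)
  Action 2: reduce by F -> num : pop 1, push F -> stack = [F] (size 1)
  Action 3: reduce by T -> F : pop 1, push T -> stack = [T] (size 1)
  Action 4: reduce by E -> T : pop 1, push E -> stack = [E] (size 1)
  Action 5: shift '+' : push -> stack = [E, +] (size 2)
  Action 6: shift 'id' : push -> stack = [E, +, id] (size 3)
  Action 7: reduce by F -> id : pop 1, push F -> stack = [E, +, F] (size 3)
  Action 8: reduce by T -> F : pop 1, push T -> stack = [E, +, T] (size 3)
Final stack size: 3

3


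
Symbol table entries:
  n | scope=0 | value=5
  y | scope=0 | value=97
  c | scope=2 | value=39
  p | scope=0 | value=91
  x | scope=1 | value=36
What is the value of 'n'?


Searching symbol table for 'n':
  n | scope=0 | value=5 <- MATCH
  y | scope=0 | value=97
  c | scope=2 | value=39
  p | scope=0 | value=91
  x | scope=1 | value=36
Found 'n' at scope 0 with value 5

5


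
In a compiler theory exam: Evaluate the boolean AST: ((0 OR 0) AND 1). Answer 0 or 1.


Step 1: Evaluate inner node
  0 OR 0 = 0
Step 2: Evaluate root node
  0 AND 1 = 0

0


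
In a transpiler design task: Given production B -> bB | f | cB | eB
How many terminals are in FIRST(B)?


Production: B -> bB | f | cB | eB
Examining each alternative for leading terminals:
  B -> bB : first terminal = 'b'
  B -> f : first terminal = 'f'
  B -> cB : first terminal = 'c'
  B -> eB : first terminal = 'e'
FIRST(B) = {b, c, e, f}
Count: 4

4


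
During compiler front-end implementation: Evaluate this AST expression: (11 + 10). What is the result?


Expression: (11 + 10)
Evaluating step by step:
  11 + 10 = 21
Result: 21

21


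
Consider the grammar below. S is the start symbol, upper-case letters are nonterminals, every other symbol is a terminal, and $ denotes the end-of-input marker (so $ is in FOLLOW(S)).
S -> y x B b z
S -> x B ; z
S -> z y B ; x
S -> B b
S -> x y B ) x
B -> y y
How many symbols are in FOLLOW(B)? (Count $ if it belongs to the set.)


S is the start symbol and does not occur in any rule body, so FOLLOW(S) = {$}.
Examining every occurrence of B in a rule body:
  S -> y x B b z : B is followed by terminal 'b' -> add 'b'
  S -> x B ; z : B is followed by terminal ';' -> add ';'
  S -> z y B ; x : B is followed by terminal ';' -> add ';' (already in the set)
  S -> B b : B is followed by terminal 'b' -> add 'b' (already in the set)
  S -> x y B ) x : B is followed by terminal ')' -> add ')'
  B -> y y : B does not occur in the body -> contributes nothing
FOLLOW(B) = {), ;, b}
Count: 3

3


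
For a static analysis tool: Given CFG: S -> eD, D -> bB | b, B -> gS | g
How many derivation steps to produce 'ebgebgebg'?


Grammar: S -> eD, D -> bB | b, B -> gS | g
Deriving 'ebgebgebg':
Step 1: S -> eD => eD
Step 2: D -> bB => ebB
Step 3: B -> gS => ebgS
Step 4: S -> eD => ebgeD
Step 5: D -> bB => ebgebB
Step 6: B -> gS => ebgebgS
Step 7: S -> eD => ebgebgeD
Step 8: D -> bB => ebgebgebB
Step 9: B -> g => ebgebgebg
Total derivation steps: 9

9


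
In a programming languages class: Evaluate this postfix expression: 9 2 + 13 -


Processing tokens left to right:
Push 9, Push 2
Pop 9 and 2, compute 9 + 2 = 11, push 11
Push 13
Pop 11 and 13, compute 11 - 13 = -2, push -2
Stack result: -2

-2


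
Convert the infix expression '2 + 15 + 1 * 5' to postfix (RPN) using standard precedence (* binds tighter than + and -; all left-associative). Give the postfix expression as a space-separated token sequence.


Applying the shunting-yard algorithm:
  Operand 2 -> output
  Push '+' onto operator stack -> op-stack: [+]
  Operand 15 -> output
  See '+' (prec 1); top '+' (prec 1) >= it -> pop '+' to output
  Push '+' onto operator stack -> op-stack: [+]
  Operand 1 -> output
  Push '*' onto operator stack -> op-stack: [+, *]
  Operand 5 -> output
  End of input: pop '*' to output
  End of input: pop '+' to output
Postfix result: 2 15 + 1 5 * +

2 15 + 1 5 * +


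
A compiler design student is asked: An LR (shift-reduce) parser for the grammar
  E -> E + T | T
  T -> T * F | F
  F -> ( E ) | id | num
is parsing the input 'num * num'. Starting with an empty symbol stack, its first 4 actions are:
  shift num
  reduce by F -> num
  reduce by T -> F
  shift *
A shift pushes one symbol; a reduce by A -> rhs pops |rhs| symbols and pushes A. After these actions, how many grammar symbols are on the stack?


Tracking the symbol stack through each action:
  Action 1: shift 'num' : push -> stack = [num] (size 1)
  Action 2: reduce by F -> num : pop 1, push F -> stack = [F] (size 1)
  Action 3: reduce by T -> F : pop 1, push T -> stack = [T] (size 1)
  Action 4: shift '*' : push -> stack = [T, *] (size 2)
Final stack size: 2

2


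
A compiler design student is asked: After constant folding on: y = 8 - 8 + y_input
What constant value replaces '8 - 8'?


Identifying constant sub-expression:
  Original: y = 8 - 8 + y_input
  8 and 8 are both compile-time constants
  Evaluating: 8 - 8 = 0
  After folding: y = 0 + y_input

0


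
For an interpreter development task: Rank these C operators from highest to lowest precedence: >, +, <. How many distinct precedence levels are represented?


Looking up precedence for each operator:
  > -> precedence 4
  + -> precedence 5
  < -> precedence 4
Sorted highest to lowest: +, >, <
Distinct precedence values: [5, 4]
Number of distinct levels: 2

2


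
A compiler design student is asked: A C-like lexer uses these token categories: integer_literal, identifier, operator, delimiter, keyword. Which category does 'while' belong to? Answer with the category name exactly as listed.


Token: 'while'
Checking categories:
  identifier: no
  integer_literal: no
  operator: no
  keyword: YES
  delimiter: no
Category: keyword

keyword


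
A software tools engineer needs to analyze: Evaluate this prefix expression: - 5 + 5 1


Parsing prefix expression: - 5 + 5 1
Step 1: Innermost operation '+ 5 1'
  5 + 1 = 6
Step 2: Outer operation '- 5 [6]'
  5 - 6 = -1

-1


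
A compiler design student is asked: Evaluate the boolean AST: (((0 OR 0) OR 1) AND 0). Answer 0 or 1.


Step 1: Evaluate inner node
  0 OR 0 = 0
Step 2: Evaluate next node
  0 OR 1 = 1
Step 3: Evaluate root node
  1 AND 0 = 0

0


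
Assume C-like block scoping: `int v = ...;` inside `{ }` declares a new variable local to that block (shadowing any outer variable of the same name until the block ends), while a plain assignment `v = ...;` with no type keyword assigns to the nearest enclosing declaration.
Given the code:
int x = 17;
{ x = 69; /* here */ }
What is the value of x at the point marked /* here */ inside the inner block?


Analyzing scoping rules:
Outer scope: declares x = 17
Inner block: 'x = 69;' has no type keyword, so it is an assignment to the outer x (no shadowing)
Inside the block, after the assignment -> 69
Result: 69

69


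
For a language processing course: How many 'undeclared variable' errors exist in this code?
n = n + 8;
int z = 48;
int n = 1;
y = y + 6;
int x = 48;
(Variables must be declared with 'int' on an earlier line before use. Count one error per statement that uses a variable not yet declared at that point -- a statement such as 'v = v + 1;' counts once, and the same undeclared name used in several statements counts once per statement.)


Scanning code line by line:
  Line 1: use 'n' -> ERROR (undeclared)
  Line 2: declare 'z' -> declared = ['z']
  Line 3: declare 'n' -> declared = ['n', 'z']
  Line 4: use 'y' -> ERROR (undeclared)
  Line 5: declare 'x' -> declared = ['n', 'x', 'z']
Total undeclared variable errors: 2

2


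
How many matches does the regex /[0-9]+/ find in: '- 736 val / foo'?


Pattern: /[0-9]+/ (int literals)
Input: '- 736 val / foo'
Scanning for matches:
  Match 1: '736'
Total matches: 1

1


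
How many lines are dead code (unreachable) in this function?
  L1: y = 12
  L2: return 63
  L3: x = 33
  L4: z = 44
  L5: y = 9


Analyzing control flow:
  L1: reachable (before return)
  L2: reachable (return statement)
  L3: DEAD (after return at L2)
  L4: DEAD (after return at L2)
  L5: DEAD (after return at L2)
Return at L2, total lines = 5
Dead lines: L3 through L5
Count: 3

3


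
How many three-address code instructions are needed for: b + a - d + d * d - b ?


Expression: b + a - d + d * d - b
Generating three-address code (respecting * over +/- precedence):
  Instruction 1: t1 = d * d
  Instruction 2: t2 = b + a
  Instruction 3: t3 = t2 - d
  Instruction 4: t4 = t3 + t1
  Instruction 5: t5 = t4 - b
Total instructions: 5

5


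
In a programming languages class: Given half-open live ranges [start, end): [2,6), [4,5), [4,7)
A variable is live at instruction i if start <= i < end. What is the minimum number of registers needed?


Live ranges:
  Var0: [2, 6)
  Var1: [4, 5)
  Var2: [4, 7)
Sweep-line events (position, delta, active):
  pos=2 start -> active=1
  pos=4 start -> active=2
  pos=4 start -> active=3
  pos=5 end -> active=2
  pos=6 end -> active=1
  pos=7 end -> active=0
Maximum simultaneous active: 3
Minimum registers needed: 3

3


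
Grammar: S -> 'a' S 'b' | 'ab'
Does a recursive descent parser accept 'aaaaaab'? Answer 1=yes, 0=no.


Grammar accepts strings of the form a^n b^n (n >= 1)
Word: 'aaaaaab'
Counting: 6 a's and 1 b's
Check: 6 == 1? No
Mismatch: a-count != b-count
Rejected

0


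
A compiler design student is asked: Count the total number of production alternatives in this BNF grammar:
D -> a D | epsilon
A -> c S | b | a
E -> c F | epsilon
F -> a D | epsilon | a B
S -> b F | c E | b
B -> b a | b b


Counting alternatives per rule:
  D: 2 alternative(s)
  A: 3 alternative(s)
  E: 2 alternative(s)
  F: 3 alternative(s)
  S: 3 alternative(s)
  B: 2 alternative(s)
Sum: 2 + 3 + 2 + 3 + 3 + 2 = 15

15


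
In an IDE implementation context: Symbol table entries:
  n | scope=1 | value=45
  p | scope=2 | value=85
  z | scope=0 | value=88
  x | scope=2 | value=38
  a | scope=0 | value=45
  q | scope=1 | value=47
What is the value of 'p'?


Searching symbol table for 'p':
  n | scope=1 | value=45
  p | scope=2 | value=85 <- MATCH
  z | scope=0 | value=88
  x | scope=2 | value=38
  a | scope=0 | value=45
  q | scope=1 | value=47
Found 'p' at scope 2 with value 85

85


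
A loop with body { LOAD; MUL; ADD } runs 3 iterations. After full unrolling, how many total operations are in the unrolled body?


Loop body operations: LOAD, MUL, ADD (3 ops per iteration)
Unrolling 3 iterations:
  Iteration 1: LOAD, MUL, ADD (3 ops)
  Iteration 2: LOAD, MUL, ADD (3 ops)
  Iteration 3: LOAD, MUL, ADD (3 ops)
Total: 3 iterations * 3 ops/iter = 9 operations

9


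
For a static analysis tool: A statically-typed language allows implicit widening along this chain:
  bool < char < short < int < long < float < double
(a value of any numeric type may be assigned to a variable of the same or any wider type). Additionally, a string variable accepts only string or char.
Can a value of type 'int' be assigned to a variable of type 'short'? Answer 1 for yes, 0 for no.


Target variable type: short
Source value type: int
Numeric ranks: int=3, short=2
Widening allowed iff rank(source) <= rank(target): 3 <= 2? No
Result: 0

0


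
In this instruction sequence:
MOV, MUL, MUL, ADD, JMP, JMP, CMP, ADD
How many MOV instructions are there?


Scanning instruction sequence for MOV:
  Position 1: MOV <- MATCH
  Position 2: MUL
  Position 3: MUL
  Position 4: ADD
  Position 5: JMP
  Position 6: JMP
  Position 7: CMP
  Position 8: ADD
Matches at positions: [1]
Total MOV count: 1

1


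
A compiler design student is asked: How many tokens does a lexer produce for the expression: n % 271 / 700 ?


Scanning 'n % 271 / 700'
Token 1: 'n' -> identifier
Token 2: '%' -> operator
Token 3: '271' -> integer_literal
Token 4: '/' -> operator
Token 5: '700' -> integer_literal
Total tokens: 5

5


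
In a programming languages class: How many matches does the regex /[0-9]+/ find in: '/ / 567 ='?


Pattern: /[0-9]+/ (int literals)
Input: '/ / 567 ='
Scanning for matches:
  Match 1: '567'
Total matches: 1

1


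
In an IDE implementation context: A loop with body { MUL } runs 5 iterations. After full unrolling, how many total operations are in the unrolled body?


Loop body operations: MUL (1 op per iteration)
Unrolling 5 iterations:
  Iteration 1: MUL (1 ops)
  Iteration 2: MUL (1 ops)
  Iteration 3: MUL (1 ops)
  Iteration 4: MUL (1 ops)
  Iteration 5: MUL (1 ops)
Total: 5 iterations * 1 ops/iter = 5 operations

5


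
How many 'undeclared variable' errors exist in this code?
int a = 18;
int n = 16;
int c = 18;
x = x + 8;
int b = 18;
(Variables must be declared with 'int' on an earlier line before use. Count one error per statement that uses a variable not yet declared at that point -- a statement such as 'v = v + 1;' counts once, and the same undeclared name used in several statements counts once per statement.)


Scanning code line by line:
  Line 1: declare 'a' -> declared = ['a']
  Line 2: declare 'n' -> declared = ['a', 'n']
  Line 3: declare 'c' -> declared = ['a', 'c', 'n']
  Line 4: use 'x' -> ERROR (undeclared)
  Line 5: declare 'b' -> declared = ['a', 'b', 'c', 'n']
Total undeclared variable errors: 1

1


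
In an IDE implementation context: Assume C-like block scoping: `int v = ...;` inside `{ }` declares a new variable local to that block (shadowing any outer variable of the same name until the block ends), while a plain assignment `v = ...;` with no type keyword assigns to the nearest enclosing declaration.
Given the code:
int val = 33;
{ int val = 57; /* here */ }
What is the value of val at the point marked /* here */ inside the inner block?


Analyzing scoping rules:
Outer scope: declares val = 33
Inner block: 'int val = 57;' declares a NEW val that shadows the outer one
Inside the block the inner declaration is in scope -> 57
Result: 57

57


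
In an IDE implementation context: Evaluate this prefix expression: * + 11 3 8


Parsing prefix expression: * + 11 3 8
Step 1: Innermost operation '+ 11 3'
  11 + 3 = 14
Step 2: Outer operation '* [14] 8'
  14 * 8 = 112

112


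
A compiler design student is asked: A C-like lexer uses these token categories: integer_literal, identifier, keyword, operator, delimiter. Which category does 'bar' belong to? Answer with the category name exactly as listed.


Token: 'bar'
Checking categories:
  identifier: YES
  integer_literal: no
  operator: no
  keyword: no
  delimiter: no
Category: identifier

identifier


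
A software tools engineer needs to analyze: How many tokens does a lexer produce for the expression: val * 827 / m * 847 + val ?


Scanning 'val * 827 / m * 847 + val'
Token 1: 'val' -> identifier
Token 2: '*' -> operator
Token 3: '827' -> integer_literal
Token 4: '/' -> operator
Token 5: 'm' -> identifier
Token 6: '*' -> operator
Token 7: '847' -> integer_literal
Token 8: '+' -> operator
Token 9: 'val' -> identifier
Total tokens: 9

9


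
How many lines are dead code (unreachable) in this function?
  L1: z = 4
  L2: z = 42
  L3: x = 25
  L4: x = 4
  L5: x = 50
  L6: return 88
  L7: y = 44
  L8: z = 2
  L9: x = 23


Analyzing control flow:
  L1: reachable (before return)
  L2: reachable (before return)
  L3: reachable (before return)
  L4: reachable (before return)
  L5: reachable (before return)
  L6: reachable (return statement)
  L7: DEAD (after return at L6)
  L8: DEAD (after return at L6)
  L9: DEAD (after return at L6)
Return at L6, total lines = 9
Dead lines: L7 through L9
Count: 3

3


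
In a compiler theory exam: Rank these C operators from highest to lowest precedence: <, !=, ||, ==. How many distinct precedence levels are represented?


Looking up precedence for each operator:
  < -> precedence 4
  != -> precedence 3
  || -> precedence 1
  == -> precedence 3
Sorted highest to lowest: <, !=, ==, ||
Distinct precedence values: [4, 3, 1]
Number of distinct levels: 3

3


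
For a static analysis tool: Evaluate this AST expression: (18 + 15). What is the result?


Expression: (18 + 15)
Evaluating step by step:
  18 + 15 = 33
Result: 33

33


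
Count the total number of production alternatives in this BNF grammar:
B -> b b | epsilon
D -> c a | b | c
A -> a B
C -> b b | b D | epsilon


Counting alternatives per rule:
  B: 2 alternative(s)
  D: 3 alternative(s)
  A: 1 alternative(s)
  C: 3 alternative(s)
Sum: 2 + 3 + 1 + 3 = 9

9


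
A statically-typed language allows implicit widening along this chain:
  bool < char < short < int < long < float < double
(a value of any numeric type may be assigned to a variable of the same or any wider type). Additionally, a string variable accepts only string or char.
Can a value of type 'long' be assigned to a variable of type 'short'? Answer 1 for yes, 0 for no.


Target variable type: short
Source value type: long
Numeric ranks: long=4, short=2
Widening allowed iff rank(source) <= rank(target): 4 <= 2? No
Result: 0

0


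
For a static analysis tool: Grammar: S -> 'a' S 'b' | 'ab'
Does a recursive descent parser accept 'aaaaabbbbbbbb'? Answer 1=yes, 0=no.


Grammar accepts strings of the form a^n b^n (n >= 1)
Word: 'aaaaabbbbbbbb'
Counting: 5 a's and 8 b's
Check: 5 == 8? No
Mismatch: a-count != b-count
Rejected

0


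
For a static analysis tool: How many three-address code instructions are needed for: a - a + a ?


Expression: a - a + a
Generating three-address code (respecting * over +/- precedence):
  Instruction 1: t1 = a - a
  Instruction 2: t2 = t1 + a
Total instructions: 2

2


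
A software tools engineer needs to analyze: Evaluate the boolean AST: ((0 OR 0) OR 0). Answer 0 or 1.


Step 1: Evaluate inner node
  0 OR 0 = 0
Step 2: Evaluate root node
  0 OR 0 = 0

0


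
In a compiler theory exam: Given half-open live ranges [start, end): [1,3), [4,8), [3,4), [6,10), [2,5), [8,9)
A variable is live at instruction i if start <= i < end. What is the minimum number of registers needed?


Live ranges:
  Var0: [1, 3)
  Var1: [4, 8)
  Var2: [3, 4)
  Var3: [6, 10)
  Var4: [2, 5)
  Var5: [8, 9)
Sweep-line events (position, delta, active):
  pos=1 start -> active=1
  pos=2 start -> active=2
  pos=3 end -> active=1
  pos=3 start -> active=2
  pos=4 end -> active=1
  pos=4 start -> active=2
  pos=5 end -> active=1
  pos=6 start -> active=2
  pos=8 end -> active=1
  pos=8 start -> active=2
  pos=9 end -> active=1
  pos=10 end -> active=0
Maximum simultaneous active: 2
Minimum registers needed: 2

2


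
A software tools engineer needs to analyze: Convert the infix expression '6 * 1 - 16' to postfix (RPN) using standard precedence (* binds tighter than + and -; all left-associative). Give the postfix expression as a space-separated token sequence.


Applying the shunting-yard algorithm:
  Operand 6 -> output
  Push '*' onto operator stack -> op-stack: [*]
  Operand 1 -> output
  See '-' (prec 1); top '*' (prec 2) >= it -> pop '*' to output
  Push '-' onto operator stack -> op-stack: [-]
  Operand 16 -> output
  End of input: pop '-' to output
Postfix result: 6 1 * 16 -

6 1 * 16 -


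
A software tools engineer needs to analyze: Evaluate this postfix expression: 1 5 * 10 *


Processing tokens left to right:
Push 1, Push 5
Pop 1 and 5, compute 1 * 5 = 5, push 5
Push 10
Pop 5 and 10, compute 5 * 10 = 50, push 50
Stack result: 50

50


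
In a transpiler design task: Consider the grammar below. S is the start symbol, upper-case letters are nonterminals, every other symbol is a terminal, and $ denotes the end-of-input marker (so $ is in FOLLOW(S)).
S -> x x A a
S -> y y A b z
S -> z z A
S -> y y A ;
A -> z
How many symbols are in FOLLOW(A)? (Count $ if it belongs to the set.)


S is the start symbol and does not occur in any rule body, so FOLLOW(S) = {$}.
Examining every occurrence of A in a rule body:
  S -> x x A a : A is followed by terminal 'a' -> add 'a'
  S -> y y A b z : A is followed by terminal 'b' -> add 'b'
  S -> z z A : A is at the right end -> add FOLLOW(S) = {$}
  S -> y y A ; : A is followed by terminal ';' -> add ';'
  A -> z : A does not occur in the body -> contributes nothing
FOLLOW(A) = {;, a, b, $}
Count: 4

4


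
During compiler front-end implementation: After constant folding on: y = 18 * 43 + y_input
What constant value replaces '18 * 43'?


Identifying constant sub-expression:
  Original: y = 18 * 43 + y_input
  18 and 43 are both compile-time constants
  Evaluating: 18 * 43 = 774
  After folding: y = 774 + y_input

774


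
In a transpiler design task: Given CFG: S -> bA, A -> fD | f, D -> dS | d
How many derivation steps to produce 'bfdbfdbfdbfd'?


Grammar: S -> bA, A -> fD | f, D -> dS | d
Deriving 'bfdbfdbfdbfd':
Step 1: S -> bA => bA
Step 2: A -> fD => bfD
Step 3: D -> dS => bfdS
Step 4: S -> bA => bfdbA
Step 5: A -> fD => bfdbfD
Step 6: D -> dS => bfdbfdS
Step 7: S -> bA => bfdbfdbA
Step 8: A -> fD => bfdbfdbfD
Step 9: D -> dS => bfdbfdbfdS
Step 10: S -> bA => bfdbfdbfdbA
Step 11: A -> fD => bfdbfdbfdbfD
Step 12: D -> d => bfdbfdbfdbfd
Total derivation steps: 12

12


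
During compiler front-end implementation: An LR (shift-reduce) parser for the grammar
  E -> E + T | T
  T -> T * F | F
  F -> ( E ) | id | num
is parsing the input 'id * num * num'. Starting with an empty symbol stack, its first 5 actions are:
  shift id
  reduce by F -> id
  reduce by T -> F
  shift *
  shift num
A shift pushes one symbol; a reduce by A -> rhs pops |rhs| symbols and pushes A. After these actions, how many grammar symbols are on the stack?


Tracking the symbol stack through each action:
  Action 1: shift 'id' : push -> stack = [id] (size 1)
  Action 2: reduce by F -> id : pop 1, push F -> stack = [F] (size 1)
  Action 3: reduce by T -> F : pop 1, push T -> stack = [T] (size 1)
  Action 4: shift '*' : push -> stack = [T, *] (size 2)
  Action 5: shift 'num' : push -> stack = [T, *, num] (size 3)
Final stack size: 3

3


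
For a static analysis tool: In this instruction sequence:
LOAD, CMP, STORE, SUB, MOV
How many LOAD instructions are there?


Scanning instruction sequence for LOAD:
  Position 1: LOAD <- MATCH
  Position 2: CMP
  Position 3: STORE
  Position 4: SUB
  Position 5: MOV
Matches at positions: [1]
Total LOAD count: 1

1


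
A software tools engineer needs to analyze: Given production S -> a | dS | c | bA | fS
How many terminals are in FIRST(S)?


Production: S -> a | dS | c | bA | fS
Examining each alternative for leading terminals:
  S -> a : first terminal = 'a'
  S -> dS : first terminal = 'd'
  S -> c : first terminal = 'c'
  S -> bA : first terminal = 'b'
  S -> fS : first terminal = 'f'
FIRST(S) = {a, b, c, d, f}
Count: 5

5


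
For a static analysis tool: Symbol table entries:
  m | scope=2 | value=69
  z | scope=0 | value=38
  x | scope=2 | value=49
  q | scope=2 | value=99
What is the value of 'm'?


Searching symbol table for 'm':
  m | scope=2 | value=69 <- MATCH
  z | scope=0 | value=38
  x | scope=2 | value=49
  q | scope=2 | value=99
Found 'm' at scope 2 with value 69

69


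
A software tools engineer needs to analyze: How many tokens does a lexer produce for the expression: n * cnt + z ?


Scanning 'n * cnt + z'
Token 1: 'n' -> identifier
Token 2: '*' -> operator
Token 3: 'cnt' -> identifier
Token 4: '+' -> operator
Token 5: 'z' -> identifier
Total tokens: 5

5


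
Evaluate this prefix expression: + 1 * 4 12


Parsing prefix expression: + 1 * 4 12
Step 1: Innermost operation '* 4 12'
  4 * 12 = 48
Step 2: Outer operation '+ 1 [48]'
  1 + 48 = 49

49


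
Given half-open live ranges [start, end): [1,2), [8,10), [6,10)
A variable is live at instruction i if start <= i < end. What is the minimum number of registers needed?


Live ranges:
  Var0: [1, 2)
  Var1: [8, 10)
  Var2: [6, 10)
Sweep-line events (position, delta, active):
  pos=1 start -> active=1
  pos=2 end -> active=0
  pos=6 start -> active=1
  pos=8 start -> active=2
  pos=10 end -> active=1
  pos=10 end -> active=0
Maximum simultaneous active: 2
Minimum registers needed: 2

2


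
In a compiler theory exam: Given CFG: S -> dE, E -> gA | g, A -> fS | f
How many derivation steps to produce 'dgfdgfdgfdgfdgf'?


Grammar: S -> dE, E -> gA | g, A -> fS | f
Deriving 'dgfdgfdgfdgfdgf':
Step 1: S -> dE => dE
Step 2: E -> gA => dgA
Step 3: A -> fS => dgfS
Step 4: S -> dE => dgfdE
Step 5: E -> gA => dgfdgA
Step 6: A -> fS => dgfdgfS
Step 7: S -> dE => dgfdgfdE
Step 8: E -> gA => dgfdgfdgA
Step 9: A -> fS => dgfdgfdgfS
Step 10: S -> dE => dgfdgfdgfdE
Step 11: E -> gA => dgfdgfdgfdgA
Step 12: A -> fS => dgfdgfdgfdgfS
Step 13: S -> dE => dgfdgfdgfdgfdE
Step 14: E -> gA => dgfdgfdgfdgfdgA
Step 15: A -> f => dgfdgfdgfdgfdgf
Total derivation steps: 15

15


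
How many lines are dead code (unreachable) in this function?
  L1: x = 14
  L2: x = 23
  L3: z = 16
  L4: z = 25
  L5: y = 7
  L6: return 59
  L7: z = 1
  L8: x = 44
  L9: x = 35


Analyzing control flow:
  L1: reachable (before return)
  L2: reachable (before return)
  L3: reachable (before return)
  L4: reachable (before return)
  L5: reachable (before return)
  L6: reachable (return statement)
  L7: DEAD (after return at L6)
  L8: DEAD (after return at L6)
  L9: DEAD (after return at L6)
Return at L6, total lines = 9
Dead lines: L7 through L9
Count: 3

3


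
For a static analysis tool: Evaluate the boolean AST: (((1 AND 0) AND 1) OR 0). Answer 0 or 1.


Step 1: Evaluate inner node
  1 AND 0 = 0
Step 2: Evaluate next node
  0 AND 1 = 0
Step 3: Evaluate root node
  0 OR 0 = 0

0


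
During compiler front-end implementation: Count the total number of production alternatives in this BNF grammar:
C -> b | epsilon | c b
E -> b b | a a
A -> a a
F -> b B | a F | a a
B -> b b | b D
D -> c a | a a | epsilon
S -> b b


Counting alternatives per rule:
  C: 3 alternative(s)
  E: 2 alternative(s)
  A: 1 alternative(s)
  F: 3 alternative(s)
  B: 2 alternative(s)
  D: 3 alternative(s)
  S: 1 alternative(s)
Sum: 3 + 2 + 1 + 3 + 2 + 3 + 1 = 15

15


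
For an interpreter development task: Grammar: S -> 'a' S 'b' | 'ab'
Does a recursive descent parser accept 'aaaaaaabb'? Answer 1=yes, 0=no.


Grammar accepts strings of the form a^n b^n (n >= 1)
Word: 'aaaaaaabb'
Counting: 7 a's and 2 b's
Check: 7 == 2? No
Mismatch: a-count != b-count
Rejected

0


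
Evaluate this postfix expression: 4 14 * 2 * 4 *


Processing tokens left to right:
Push 4, Push 14
Pop 4 and 14, compute 4 * 14 = 56, push 56
Push 2
Pop 56 and 2, compute 56 * 2 = 112, push 112
Push 4
Pop 112 and 4, compute 112 * 4 = 448, push 448
Stack result: 448

448


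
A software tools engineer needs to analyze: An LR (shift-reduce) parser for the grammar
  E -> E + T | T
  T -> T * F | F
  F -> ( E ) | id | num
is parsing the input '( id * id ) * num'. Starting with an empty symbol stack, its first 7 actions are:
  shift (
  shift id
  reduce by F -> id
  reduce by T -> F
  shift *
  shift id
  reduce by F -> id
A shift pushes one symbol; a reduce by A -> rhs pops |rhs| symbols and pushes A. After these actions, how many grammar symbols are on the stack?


Tracking the symbol stack through each action:
  Action 1: shift '(' : push -> stack = [(] (size 1)
  Action 2: shift 'id' : push -> stack = [(, id] (size 2)
  Action 3: reduce by F -> id : pop 1, push F -> stack = [(, F] (size 2)
  Action 4: reduce by T -> F : pop 1, push T -> stack = [(, T] (size 2)
  Action 5: shift '*' : push -> stack = [(, T, *] (size 3)
  Action 6: shift 'id' : push -> stack = [(, T, *, id] (size 4)
  Action 7: reduce by F -> id : pop 1, push F -> stack = [(, T, *, F] (size 4)
Final stack size: 4

4


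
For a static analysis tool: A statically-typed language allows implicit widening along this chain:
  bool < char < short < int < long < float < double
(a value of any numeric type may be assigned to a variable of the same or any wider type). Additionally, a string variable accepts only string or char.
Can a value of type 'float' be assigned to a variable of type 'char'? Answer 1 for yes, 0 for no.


Target variable type: char
Source value type: float
Numeric ranks: float=5, char=1
Widening allowed iff rank(source) <= rank(target): 5 <= 1? No
Result: 0

0


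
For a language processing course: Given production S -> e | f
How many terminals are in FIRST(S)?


Production: S -> e | f
Examining each alternative for leading terminals:
  S -> e : first terminal = 'e'
  S -> f : first terminal = 'f'
FIRST(S) = {e, f}
Count: 2

2


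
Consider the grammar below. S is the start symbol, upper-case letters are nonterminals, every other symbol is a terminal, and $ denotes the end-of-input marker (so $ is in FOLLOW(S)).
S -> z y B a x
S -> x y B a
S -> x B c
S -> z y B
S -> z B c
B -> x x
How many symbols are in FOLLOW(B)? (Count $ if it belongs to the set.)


S is the start symbol and does not occur in any rule body, so FOLLOW(S) = {$}.
Examining every occurrence of B in a rule body:
  S -> z y B a x : B is followed by terminal 'a' -> add 'a'
  S -> x y B a : B is followed by terminal 'a' -> add 'a' (already in the set)
  S -> x B c : B is followed by terminal 'c' -> add 'c'
  S -> z y B : B is at the right end -> add FOLLOW(S) = {$}
  S -> z B c : B is followed by terminal 'c' -> add 'c' (already in the set)
  B -> x x : B does not occur in the body -> contributes nothing
FOLLOW(B) = {a, c, $}
Count: 3

3


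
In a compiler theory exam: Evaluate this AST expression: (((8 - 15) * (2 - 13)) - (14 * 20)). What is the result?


Expression: (((8 - 15) * (2 - 13)) - (14 * 20))
Evaluating step by step:
  8 - 15 = -7
  2 - 13 = -11
  -7 * -11 = 77
  14 * 20 = 280
  77 - 280 = -203
Result: -203

-203


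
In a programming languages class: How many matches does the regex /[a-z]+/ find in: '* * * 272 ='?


Pattern: /[a-z]+/ (identifiers)
Input: '* * * 272 ='
Scanning for matches:
Total matches: 0

0


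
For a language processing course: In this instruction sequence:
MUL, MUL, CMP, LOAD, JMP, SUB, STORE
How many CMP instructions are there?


Scanning instruction sequence for CMP:
  Position 1: MUL
  Position 2: MUL
  Position 3: CMP <- MATCH
  Position 4: LOAD
  Position 5: JMP
  Position 6: SUB
  Position 7: STORE
Matches at positions: [3]
Total CMP count: 1

1


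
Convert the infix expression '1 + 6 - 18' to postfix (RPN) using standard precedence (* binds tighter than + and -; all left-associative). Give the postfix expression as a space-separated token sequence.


Applying the shunting-yard algorithm:
  Operand 1 -> output
  Push '+' onto operator stack -> op-stack: [+]
  Operand 6 -> output
  See '-' (prec 1); top '+' (prec 1) >= it -> pop '+' to output
  Push '-' onto operator stack -> op-stack: [-]
  Operand 18 -> output
  End of input: pop '-' to output
Postfix result: 1 6 + 18 -

1 6 + 18 -


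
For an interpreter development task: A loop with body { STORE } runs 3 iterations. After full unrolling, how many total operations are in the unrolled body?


Loop body operations: STORE (1 op per iteration)
Unrolling 3 iterations:
  Iteration 1: STORE (1 ops)
  Iteration 2: STORE (1 ops)
  Iteration 3: STORE (1 ops)
Total: 3 iterations * 1 ops/iter = 3 operations

3


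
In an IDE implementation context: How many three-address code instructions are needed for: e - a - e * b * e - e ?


Expression: e - a - e * b * e - e
Generating three-address code (respecting * over +/- precedence):
  Instruction 1: t1 = e * b
  Instruction 2: t2 = t1 * e
  Instruction 3: t3 = e - a
  Instruction 4: t4 = t3 - t2
  Instruction 5: t5 = t4 - e
Total instructions: 5

5


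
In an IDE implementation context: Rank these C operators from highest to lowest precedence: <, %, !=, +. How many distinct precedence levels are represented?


Looking up precedence for each operator:
  < -> precedence 4
  % -> precedence 6
  != -> precedence 3
  + -> precedence 5
Sorted highest to lowest: %, +, <, !=
Distinct precedence values: [6, 5, 4, 3]
Number of distinct levels: 4

4


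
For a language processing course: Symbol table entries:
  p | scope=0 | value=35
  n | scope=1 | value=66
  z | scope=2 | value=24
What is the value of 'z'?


Searching symbol table for 'z':
  p | scope=0 | value=35
  n | scope=1 | value=66
  z | scope=2 | value=24 <- MATCH
Found 'z' at scope 2 with value 24

24


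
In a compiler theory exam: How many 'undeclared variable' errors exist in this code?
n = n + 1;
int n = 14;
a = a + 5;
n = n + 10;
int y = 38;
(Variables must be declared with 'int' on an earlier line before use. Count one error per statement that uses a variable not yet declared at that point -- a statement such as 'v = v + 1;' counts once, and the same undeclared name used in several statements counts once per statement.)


Scanning code line by line:
  Line 1: use 'n' -> ERROR (undeclared)
  Line 2: declare 'n' -> declared = ['n']
  Line 3: use 'a' -> ERROR (undeclared)
  Line 4: use 'n' -> OK (declared)
  Line 5: declare 'y' -> declared = ['n', 'y']
Total undeclared variable errors: 2

2
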